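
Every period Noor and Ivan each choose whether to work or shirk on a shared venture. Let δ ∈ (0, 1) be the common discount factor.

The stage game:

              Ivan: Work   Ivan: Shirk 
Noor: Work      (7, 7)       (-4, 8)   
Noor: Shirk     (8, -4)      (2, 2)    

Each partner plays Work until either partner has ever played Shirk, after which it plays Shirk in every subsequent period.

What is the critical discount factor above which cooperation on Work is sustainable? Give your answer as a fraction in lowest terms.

Under grim trigger the critical discount factor is (T−C)/(T−P) with T = 8, C = 7, P = 2.
δ* = (8−7)/(8−2) = 1/6.

1/6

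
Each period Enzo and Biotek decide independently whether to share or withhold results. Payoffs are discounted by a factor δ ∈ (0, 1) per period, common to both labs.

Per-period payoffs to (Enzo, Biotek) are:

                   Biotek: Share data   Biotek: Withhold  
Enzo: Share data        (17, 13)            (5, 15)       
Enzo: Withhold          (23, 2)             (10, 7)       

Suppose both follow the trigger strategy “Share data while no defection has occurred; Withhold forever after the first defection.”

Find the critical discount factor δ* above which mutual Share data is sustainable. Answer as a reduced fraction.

6/13

Enzo's threshold: (23−17)/(23−10) = 6/13.
Biotek's threshold: (15−13)/(15−7) = 1/4.
6/13 > 1/4, so Enzo binds and δ* = 6/13.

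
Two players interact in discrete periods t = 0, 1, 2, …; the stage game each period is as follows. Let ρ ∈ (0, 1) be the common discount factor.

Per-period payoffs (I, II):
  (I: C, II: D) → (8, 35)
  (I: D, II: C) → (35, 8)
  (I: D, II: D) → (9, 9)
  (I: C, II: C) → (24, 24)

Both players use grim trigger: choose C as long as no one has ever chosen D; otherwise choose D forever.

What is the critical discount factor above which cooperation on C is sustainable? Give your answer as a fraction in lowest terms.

Cooperation forever yields 24 each period: 24/(1−ρ).
Deviating yields 35 once, then 9 forever: 35 + 9ρ/(1−ρ).
No profitable deviation requires 24/(1−ρ) ≥ 35 + 9ρ/(1−ρ).
Multiplying by (1−ρ): 24 ≥ 35(1−ρ) + 9ρ = 35 − 26ρ.
So 26ρ ≥ 11, i.e. ρ ≥ 11/26.

11/26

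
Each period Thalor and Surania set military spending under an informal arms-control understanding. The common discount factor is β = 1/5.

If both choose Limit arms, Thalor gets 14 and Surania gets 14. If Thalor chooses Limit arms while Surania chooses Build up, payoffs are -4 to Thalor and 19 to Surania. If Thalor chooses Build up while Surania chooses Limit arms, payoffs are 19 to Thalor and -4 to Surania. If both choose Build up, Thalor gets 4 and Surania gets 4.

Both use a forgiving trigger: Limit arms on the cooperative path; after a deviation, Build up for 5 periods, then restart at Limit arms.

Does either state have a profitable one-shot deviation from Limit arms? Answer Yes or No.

Yes

A one-shot deviation gives 19 now, then 4 for 5 periods, then back to 14.
Gain from deviating: (19−14) today; loss: (14−4) in each of the next 5 periods.
No-deviation condition: (14−4)(β+…+β^5) ≥ 19−14, i.e. β+…+β^5 ≥ 1/2.
At β = 1/5: β+…+β^5 = 0.2499 < 0.5000.
So cooperation is not sustainable.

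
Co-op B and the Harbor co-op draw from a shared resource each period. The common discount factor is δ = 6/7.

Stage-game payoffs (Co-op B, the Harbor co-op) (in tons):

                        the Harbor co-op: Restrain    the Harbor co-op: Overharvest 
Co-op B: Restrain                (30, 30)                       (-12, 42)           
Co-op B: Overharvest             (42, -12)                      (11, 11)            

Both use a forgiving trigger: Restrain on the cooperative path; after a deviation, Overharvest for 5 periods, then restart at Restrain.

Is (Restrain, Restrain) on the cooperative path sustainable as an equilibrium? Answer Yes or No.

A one-shot deviation gives 42 now, then 11 for 5 periods, then back to 30.
Gain from deviating: (42−30) today; loss: (30−11) in each of the next 5 periods.
No-deviation condition: (30−11)(δ+…+δ^5) ≥ 42−30, i.e. δ+…+δ^5 ≥ 12/19.
At δ = 6/7: δ+…+δ^5 = 3.2240 ≥ 0.6316.
So cooperation is sustainable.

Yes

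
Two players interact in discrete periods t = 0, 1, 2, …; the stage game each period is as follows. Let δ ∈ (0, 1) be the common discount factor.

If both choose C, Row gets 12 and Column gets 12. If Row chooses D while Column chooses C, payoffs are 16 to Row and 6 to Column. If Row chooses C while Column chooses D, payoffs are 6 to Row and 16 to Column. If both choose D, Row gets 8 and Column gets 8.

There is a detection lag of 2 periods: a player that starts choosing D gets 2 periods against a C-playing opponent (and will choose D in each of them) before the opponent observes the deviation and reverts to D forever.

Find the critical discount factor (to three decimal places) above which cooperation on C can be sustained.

0.707

A deviator earns 16 for 2 periods, then 8 forever; cooperating earns 12 forever. Multiplying the IC by (1−δ):
12 ≥ 16(1−δ^2) + 8δ^2, so 8·δ^2 ≥ 4 and δ^2 ≥ 1/2.
δ ≥ (1/2)^(1/2) ≈ 0.707.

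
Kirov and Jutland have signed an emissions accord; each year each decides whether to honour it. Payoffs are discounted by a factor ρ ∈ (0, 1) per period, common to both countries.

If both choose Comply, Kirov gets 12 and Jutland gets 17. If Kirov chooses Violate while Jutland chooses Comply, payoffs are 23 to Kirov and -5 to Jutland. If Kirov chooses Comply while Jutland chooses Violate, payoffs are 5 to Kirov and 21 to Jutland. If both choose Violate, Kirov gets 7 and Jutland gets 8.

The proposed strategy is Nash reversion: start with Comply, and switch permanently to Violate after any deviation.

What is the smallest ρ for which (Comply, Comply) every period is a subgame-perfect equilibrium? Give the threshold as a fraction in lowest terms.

11/16

Kirov's threshold: (23−12)/(23−7) = 11/16.
Jutland's threshold: (21−17)/(21−8) = 4/13.
11/16 > 4/13, so Kirov binds and ρ* = 11/16.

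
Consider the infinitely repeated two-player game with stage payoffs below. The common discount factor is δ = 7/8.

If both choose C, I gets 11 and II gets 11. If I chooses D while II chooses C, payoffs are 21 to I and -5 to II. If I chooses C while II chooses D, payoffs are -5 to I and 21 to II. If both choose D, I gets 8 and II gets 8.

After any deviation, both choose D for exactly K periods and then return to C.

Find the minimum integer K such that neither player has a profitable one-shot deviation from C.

No profitable deviation requires (11−8)(δ+…+δ^K) ≥ 21−11, i.e. δ+…+δ^K ≥ 10/3 ≈ 3.3333.
With δ = 7/8, the partial sums are K=1: 0.8750, K=2: 1.6406, K=3: 2.3105, K=4: 2.8967, K=5: 3.4096.
K = 5 is the first length at which the sum reaches 3.3333.

5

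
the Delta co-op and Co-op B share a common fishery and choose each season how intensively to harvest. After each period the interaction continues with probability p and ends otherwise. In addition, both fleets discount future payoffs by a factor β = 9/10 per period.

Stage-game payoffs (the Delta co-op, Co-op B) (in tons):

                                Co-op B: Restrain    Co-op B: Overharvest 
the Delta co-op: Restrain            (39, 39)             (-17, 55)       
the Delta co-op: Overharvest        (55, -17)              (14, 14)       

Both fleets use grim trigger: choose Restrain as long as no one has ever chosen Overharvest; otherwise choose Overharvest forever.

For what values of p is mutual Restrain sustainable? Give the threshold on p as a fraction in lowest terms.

With continuation probability p and discount β, the effective per-period discount factor is βp.
Grim-trigger IC: βp ≥ (55−39)/(55−14) = 16/41.
So p ≥ (16/41)/(9/10) = 160/369.

160/369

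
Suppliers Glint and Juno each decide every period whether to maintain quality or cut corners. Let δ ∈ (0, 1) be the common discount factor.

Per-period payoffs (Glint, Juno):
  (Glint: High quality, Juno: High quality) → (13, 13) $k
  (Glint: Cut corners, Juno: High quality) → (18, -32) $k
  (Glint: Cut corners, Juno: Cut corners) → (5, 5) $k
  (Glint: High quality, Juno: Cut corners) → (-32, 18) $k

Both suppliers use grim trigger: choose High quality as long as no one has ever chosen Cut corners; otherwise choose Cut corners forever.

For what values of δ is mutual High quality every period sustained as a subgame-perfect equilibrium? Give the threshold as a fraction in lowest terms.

5/13

Cooperation forever yields 13 each period: 13/(1−δ).
Deviating yields 18 once, then 5 forever: 18 + 5δ/(1−δ).
No profitable deviation requires 13/(1−δ) ≥ 18 + 5δ/(1−δ).
Multiplying by (1−δ): 13 ≥ 18(1−δ) + 5δ = 18 − 13δ.
So 13δ ≥ 5, i.e. δ ≥ 5/13.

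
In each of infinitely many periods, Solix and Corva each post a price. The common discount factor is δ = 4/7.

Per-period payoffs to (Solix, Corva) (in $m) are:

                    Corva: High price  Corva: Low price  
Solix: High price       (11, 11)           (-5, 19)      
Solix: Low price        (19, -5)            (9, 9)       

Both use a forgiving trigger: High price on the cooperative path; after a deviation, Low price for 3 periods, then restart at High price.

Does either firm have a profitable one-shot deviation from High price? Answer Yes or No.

Yes

Comparing payoff streams over the 4 periods until play realigns: cooperate → 11(1+δ+…+δ^3); deviate → 19 + 9(δ+…+δ^3).
Cooperation is sustained iff (11−9)(δ+…+δ^3) ≥ 19−11.
δ+…+δ^3 = 4/7·(1−(4/7)^3)/(1−4/7) = 1.0845, and (19−11)/(11−9) = 4.0000.
1.0845 < 4.0000, so cooperation is not sustainable.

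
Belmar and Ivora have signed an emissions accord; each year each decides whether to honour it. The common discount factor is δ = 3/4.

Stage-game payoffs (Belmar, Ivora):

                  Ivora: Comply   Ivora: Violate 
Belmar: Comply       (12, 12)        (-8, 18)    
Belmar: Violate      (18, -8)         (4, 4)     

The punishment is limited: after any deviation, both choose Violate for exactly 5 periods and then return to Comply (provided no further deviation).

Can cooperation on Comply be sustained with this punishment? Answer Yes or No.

IC: δ+…+δ^5 ≥ (18−12)/(12−4) = 3/4.
At δ = 3/4: partial sum = 2.2881 ≥ 0.7500. Cooperation sustainable.

Yes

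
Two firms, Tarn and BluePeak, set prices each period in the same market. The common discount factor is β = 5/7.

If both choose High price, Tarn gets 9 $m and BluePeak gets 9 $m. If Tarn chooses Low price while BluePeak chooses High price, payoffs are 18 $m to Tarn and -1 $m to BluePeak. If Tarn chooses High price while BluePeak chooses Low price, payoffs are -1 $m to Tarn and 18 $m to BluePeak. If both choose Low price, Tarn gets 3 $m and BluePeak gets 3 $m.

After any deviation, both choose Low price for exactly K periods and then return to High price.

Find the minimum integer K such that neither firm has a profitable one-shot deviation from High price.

IC: β(1−β^K)/(1−β) ≥ (18−9)/(9−3) = 3/2.
With β = 5/7: need 1 − β^K ≥ 3/2·(1−5/7)/(5/7), i.e. β^K ≤ 0.4000.
Since (5/7)^2 = 0.5102 and (5/7)^3 = 0.3644, the smallest such K is 3.

3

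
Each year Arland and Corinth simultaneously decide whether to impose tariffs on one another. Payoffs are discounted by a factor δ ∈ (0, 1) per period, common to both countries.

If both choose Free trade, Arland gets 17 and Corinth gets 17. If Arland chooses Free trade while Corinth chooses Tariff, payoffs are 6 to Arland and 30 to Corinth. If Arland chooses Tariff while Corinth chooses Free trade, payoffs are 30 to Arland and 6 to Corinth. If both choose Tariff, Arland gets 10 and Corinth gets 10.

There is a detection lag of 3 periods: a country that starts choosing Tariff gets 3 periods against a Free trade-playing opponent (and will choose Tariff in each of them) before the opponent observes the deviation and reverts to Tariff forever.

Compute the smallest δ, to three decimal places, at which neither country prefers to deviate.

The best deviation is to choose Tariff for all 3 undetected periods, earning 30 each, then 10 forever once detected.
Deviation value: 30(1−δ^3)/(1−δ) + 10δ^3/(1−δ); cooperation value: 17/(1−δ).
IC: 17 ≥ 30(1−δ^3) + 10δ^3 = 30 − 20δ^3.
So δ^3 ≥ 13/20, giving δ ≥ (13/20)^(1/3) ≈ 0.866.

0.866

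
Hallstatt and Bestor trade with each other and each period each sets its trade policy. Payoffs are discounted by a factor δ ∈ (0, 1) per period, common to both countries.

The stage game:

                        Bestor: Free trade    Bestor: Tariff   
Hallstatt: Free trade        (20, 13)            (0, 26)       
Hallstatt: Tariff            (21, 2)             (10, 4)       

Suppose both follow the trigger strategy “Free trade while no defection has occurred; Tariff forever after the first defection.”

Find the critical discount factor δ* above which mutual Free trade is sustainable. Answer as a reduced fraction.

13/22

Hallstatt's threshold: (21−20)/(21−10) = 1/11.
Bestor's threshold: (26−13)/(26−4) = 13/22.
1/11 < 13/22, so Bestor binds and δ* = 13/22.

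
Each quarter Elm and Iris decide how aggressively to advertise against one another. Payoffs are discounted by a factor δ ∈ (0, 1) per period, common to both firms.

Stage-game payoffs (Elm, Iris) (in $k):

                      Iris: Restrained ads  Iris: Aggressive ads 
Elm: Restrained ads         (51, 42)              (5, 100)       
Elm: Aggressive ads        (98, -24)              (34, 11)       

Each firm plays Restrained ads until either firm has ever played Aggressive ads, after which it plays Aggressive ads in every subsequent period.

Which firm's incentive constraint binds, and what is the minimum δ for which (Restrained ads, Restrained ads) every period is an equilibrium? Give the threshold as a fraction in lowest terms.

Elm: cooperation gives 51 each period; deviation gives 98 once then 34 forever.
  51/(1−δ) ≥ 98 + 34δ/(1−δ) ⇒ δ ≥ 47/64.
Iris: cooperation gives 42 each period; deviation gives 100 once then 11 forever.
  δ ≥ 58/89.
Both must hold, so the binding constraint is Elm's: δ ≥ 47/64.

Elm; δ ≥ 47/64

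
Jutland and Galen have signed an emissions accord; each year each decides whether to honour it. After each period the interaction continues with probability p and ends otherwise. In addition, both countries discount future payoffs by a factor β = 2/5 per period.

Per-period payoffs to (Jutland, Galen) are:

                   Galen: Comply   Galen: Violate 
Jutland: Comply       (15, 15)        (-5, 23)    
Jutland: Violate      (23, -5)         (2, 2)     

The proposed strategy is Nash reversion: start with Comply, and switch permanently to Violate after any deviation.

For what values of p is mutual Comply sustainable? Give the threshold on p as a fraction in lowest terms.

With continuation probability p and discount β, the effective per-period discount factor is βp.
Grim-trigger IC: βp ≥ (23−15)/(23−2) = 8/21.
So p ≥ (8/21)/(2/5) = 20/21.

20/21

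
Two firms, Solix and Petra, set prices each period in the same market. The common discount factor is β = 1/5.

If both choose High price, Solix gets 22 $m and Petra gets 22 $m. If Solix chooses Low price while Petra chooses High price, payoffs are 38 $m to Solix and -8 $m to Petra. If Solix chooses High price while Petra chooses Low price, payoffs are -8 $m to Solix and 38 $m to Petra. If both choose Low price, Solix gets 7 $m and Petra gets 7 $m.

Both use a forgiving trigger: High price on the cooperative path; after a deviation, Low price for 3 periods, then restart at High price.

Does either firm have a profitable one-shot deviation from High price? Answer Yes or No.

Yes

Comparing payoff streams over the 4 periods until play realigns: cooperate → 22(1+β+…+β^3); deviate → 38 + 7(β+…+β^3).
Cooperation is sustained iff (22−7)(β+…+β^3) ≥ 38−22.
β+…+β^3 = 1/5·(1−(1/5)^3)/(1−1/5) = 0.2480, and (38−22)/(22−7) = 1.0667.
0.2480 < 1.0667, so cooperation is not sustainable.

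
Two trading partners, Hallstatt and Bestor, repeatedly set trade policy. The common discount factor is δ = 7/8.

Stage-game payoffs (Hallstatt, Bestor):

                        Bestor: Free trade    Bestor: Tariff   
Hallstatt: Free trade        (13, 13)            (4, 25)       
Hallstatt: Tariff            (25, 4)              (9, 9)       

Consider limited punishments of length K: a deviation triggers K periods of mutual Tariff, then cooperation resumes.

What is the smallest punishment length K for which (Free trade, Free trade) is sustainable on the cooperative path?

5

No profitable deviation requires (13−9)(δ+…+δ^K) ≥ 25−13, i.e. δ+…+δ^K ≥ 3 ≈ 3.0000.
With δ = 7/8, the partial sums are K=1: 0.8750, K=2: 1.6406, K=3: 2.3105, K=4: 2.8967, K=5: 3.4096.
K = 5 is the first length at which the sum reaches 3.0000.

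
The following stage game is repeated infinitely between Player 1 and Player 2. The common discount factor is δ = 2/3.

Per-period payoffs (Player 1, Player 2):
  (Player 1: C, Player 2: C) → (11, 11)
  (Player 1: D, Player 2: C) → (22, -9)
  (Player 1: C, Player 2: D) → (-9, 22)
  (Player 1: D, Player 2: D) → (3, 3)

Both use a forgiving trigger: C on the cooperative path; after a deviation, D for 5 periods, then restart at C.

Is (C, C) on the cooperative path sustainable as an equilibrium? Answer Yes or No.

Yes

IC: δ+…+δ^5 ≥ (22−11)/(11−3) = 11/8.
At δ = 2/3: partial sum = 1.7366 ≥ 1.3750. Cooperation sustainable.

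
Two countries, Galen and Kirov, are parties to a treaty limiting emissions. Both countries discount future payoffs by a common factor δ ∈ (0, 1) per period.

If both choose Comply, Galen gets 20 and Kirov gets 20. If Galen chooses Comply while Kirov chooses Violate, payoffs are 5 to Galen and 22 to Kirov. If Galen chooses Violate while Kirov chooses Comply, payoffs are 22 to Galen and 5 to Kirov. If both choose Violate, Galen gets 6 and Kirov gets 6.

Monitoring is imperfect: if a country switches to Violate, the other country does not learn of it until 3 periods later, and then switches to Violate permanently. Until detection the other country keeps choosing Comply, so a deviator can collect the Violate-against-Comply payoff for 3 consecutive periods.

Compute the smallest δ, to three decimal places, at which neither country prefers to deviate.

0.500

The best deviation is to choose Violate for all 3 undetected periods, earning 22 each, then 6 forever once detected.
Deviation value: 22(1−δ^3)/(1−δ) + 6δ^3/(1−δ); cooperation value: 20/(1−δ).
IC: 20 ≥ 22(1−δ^3) + 6δ^3 = 22 − 16δ^3.
So δ^3 ≥ 2/16 = 1/8, giving δ ≥ (1/8)^(1/3) ≈ 0.500.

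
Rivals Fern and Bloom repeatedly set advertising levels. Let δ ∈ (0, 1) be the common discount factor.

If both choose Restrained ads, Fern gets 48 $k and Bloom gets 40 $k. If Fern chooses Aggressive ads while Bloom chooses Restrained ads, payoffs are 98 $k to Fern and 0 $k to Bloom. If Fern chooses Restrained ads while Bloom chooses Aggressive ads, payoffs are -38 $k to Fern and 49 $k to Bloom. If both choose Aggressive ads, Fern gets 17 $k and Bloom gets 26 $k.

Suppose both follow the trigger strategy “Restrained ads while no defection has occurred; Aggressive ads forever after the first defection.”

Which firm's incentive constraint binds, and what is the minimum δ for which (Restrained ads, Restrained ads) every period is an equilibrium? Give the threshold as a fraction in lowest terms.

For Fern: deviation gain 98−48 = 50, per-period punishment loss 48−17 = 31. IC gives δ ≥ 50/81.
For Bloom: gain 9, loss 14 per period, so δ ≥ 9/23.
The tighter constraint is Fern's, so cooperation needs δ ≥ 50/81.

Fern; δ ≥ 50/81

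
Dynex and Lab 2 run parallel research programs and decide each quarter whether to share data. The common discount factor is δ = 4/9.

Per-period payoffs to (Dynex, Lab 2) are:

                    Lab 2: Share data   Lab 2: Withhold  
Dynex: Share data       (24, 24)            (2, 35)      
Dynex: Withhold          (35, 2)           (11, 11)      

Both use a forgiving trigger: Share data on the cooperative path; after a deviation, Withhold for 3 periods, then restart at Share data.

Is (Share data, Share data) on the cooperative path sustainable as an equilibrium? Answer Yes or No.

No

A one-shot deviation gives 35 now, then 11 for 3 periods, then back to 24.
Gain from deviating: (35−24) today; loss: (24−11) in each of the next 3 periods.
No-deviation condition: (24−11)(δ+…+δ^3) ≥ 35−24, i.e. δ+…+δ^3 ≥ 11/13.
At δ = 4/9: δ+…+δ^3 = 0.7298 < 0.8462.
So cooperation is not sustainable.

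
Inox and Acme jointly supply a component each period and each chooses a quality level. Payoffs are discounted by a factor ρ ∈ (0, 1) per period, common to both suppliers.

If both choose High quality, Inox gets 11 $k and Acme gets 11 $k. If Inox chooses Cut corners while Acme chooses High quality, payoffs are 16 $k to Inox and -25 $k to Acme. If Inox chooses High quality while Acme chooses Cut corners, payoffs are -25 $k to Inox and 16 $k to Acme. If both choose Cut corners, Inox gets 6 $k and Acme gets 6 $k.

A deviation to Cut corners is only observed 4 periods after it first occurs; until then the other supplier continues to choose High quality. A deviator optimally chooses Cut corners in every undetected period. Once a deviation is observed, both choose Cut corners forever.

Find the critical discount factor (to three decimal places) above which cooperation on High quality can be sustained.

Deviating for the 4 undetected periods gains 16−11 = 5 per period over cooperation, then loses 11−6 = 5 per period forever once punishment starts.
Gain: 5(1 + ρ + … + ρ^3); loss: 5·ρ^4/(1−ρ).
No profitable deviation ⇔ 5(1−ρ^4) ≤ 5·ρ^4, i.e. ρ^4 ≥ 5/(5+5) = 1/2.
Hence ρ ≥ (1/2)^(1/4) ≈ 0.841.

0.841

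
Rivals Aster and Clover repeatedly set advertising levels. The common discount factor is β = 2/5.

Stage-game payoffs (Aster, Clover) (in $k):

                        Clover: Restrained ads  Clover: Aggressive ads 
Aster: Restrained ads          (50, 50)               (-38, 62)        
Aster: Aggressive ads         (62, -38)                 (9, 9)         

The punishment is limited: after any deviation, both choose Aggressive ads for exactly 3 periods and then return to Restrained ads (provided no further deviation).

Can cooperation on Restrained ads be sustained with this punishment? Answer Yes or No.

Yes

A one-shot deviation gives 62 now, then 9 for 3 periods, then back to 50.
Gain from deviating: (62−50) today; loss: (50−9) in each of the next 3 periods.
No-deviation condition: (50−9)(β+…+β^3) ≥ 62−50, i.e. β+…+β^3 ≥ 12/41.
At β = 2/5: β+…+β^3 = 0.6240 ≥ 0.2927.
So cooperation is sustainable.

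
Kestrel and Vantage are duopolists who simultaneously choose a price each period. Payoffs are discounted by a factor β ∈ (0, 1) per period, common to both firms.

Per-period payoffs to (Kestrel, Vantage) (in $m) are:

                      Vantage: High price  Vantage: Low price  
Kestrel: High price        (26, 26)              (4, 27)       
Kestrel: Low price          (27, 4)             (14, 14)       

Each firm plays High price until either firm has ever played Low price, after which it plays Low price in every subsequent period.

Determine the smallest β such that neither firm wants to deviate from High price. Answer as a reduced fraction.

Under grim trigger the critical discount factor is (T−C)/(T−P) with T = 27, C = 26, P = 14.
β* = (27−26)/(27−14) = 1/13.

1/13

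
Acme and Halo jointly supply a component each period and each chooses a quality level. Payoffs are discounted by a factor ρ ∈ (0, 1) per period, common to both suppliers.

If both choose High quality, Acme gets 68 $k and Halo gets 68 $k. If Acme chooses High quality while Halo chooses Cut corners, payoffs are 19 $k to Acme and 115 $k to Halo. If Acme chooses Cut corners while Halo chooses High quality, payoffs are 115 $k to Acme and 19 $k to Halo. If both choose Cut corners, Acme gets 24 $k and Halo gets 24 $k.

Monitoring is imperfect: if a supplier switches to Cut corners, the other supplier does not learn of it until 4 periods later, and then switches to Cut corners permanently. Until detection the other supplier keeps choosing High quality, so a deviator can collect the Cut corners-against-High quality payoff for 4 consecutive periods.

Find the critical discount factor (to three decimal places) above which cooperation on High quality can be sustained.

0.848

A deviator earns 115 for 4 periods, then 24 forever; cooperating earns 68 forever. Multiplying the IC by (1−ρ):
68 ≥ 115(1−ρ^4) + 24ρ^4, so 91·ρ^4 ≥ 47 and ρ^4 ≥ 47/91.
ρ ≥ (47/91)^(1/4) ≈ 0.848.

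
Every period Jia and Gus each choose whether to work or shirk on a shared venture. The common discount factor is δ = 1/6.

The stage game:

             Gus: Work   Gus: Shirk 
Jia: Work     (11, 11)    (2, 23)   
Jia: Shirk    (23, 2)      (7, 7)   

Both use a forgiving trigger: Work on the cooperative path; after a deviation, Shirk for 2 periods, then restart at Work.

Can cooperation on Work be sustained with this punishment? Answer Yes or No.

Comparing payoff streams over the 3 periods until play realigns: cooperate → 11(1+δ+…+δ^2); deviate → 23 + 7(δ+…+δ^2).
Cooperation is sustained iff (11−7)(δ+…+δ^2) ≥ 23−11.
δ+…+δ^2 = 1/6·(1−(1/6)^2)/(1−1/6) = 0.1944, and (23−11)/(11−7) = 3.0000.
0.1944 < 3.0000, so cooperation is not sustainable.

No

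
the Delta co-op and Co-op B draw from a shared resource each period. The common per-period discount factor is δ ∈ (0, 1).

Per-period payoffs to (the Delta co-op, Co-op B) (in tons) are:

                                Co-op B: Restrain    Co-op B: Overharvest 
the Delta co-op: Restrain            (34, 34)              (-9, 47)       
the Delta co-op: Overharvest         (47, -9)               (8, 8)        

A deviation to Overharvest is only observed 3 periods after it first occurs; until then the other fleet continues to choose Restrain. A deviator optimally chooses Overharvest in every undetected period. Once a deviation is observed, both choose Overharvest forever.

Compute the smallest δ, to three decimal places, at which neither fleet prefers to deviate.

0.693

A deviator earns 47 for 3 periods, then 8 forever; cooperating earns 34 forever. Multiplying the IC by (1−δ):
34 ≥ 47(1−δ^3) + 8δ^3, so 39·δ^3 ≥ 13 and δ^3 ≥ 1/3.
δ ≥ (1/3)^(1/3) ≈ 0.693.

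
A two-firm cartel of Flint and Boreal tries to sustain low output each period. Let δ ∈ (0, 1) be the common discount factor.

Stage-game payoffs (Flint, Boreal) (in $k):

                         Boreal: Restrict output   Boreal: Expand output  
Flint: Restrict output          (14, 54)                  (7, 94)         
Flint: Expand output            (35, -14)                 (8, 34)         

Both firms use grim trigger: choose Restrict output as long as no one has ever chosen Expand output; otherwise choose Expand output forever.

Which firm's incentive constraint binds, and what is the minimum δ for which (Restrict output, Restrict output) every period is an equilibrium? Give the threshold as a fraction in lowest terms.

Flint; δ ≥ 7/9

Flint: cooperation gives 14 each period; deviation gives 35 once then 8 forever.
  14/(1−δ) ≥ 35 + 8δ/(1−δ) ⇒ δ ≥ 21/27 = 7/9.
Boreal: cooperation gives 54 each period; deviation gives 94 once then 34 forever.
  δ ≥ 40/60 = 2/3.
Both must hold, so the binding constraint is Flint's: δ ≥ 7/9.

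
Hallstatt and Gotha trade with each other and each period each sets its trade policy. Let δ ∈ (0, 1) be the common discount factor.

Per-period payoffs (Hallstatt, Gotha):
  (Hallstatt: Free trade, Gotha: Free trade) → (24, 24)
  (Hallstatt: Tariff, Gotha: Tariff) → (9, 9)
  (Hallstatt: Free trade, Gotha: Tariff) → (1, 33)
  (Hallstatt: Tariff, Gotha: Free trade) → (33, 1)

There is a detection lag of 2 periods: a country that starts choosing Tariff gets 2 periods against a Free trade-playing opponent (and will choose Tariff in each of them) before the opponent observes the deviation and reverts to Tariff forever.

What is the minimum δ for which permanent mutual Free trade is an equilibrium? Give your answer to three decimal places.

0.612

The best deviation is to choose Tariff for all 2 undetected periods, earning 33 each, then 9 forever once detected.
Deviation value: 33(1−δ^2)/(1−δ) + 9δ^2/(1−δ); cooperation value: 24/(1−δ).
IC: 24 ≥ 33(1−δ^2) + 9δ^2 = 33 − 24δ^2.
So δ^2 ≥ 9/24 = 3/8, giving δ ≥ (3/8)^(1/2) ≈ 0.612.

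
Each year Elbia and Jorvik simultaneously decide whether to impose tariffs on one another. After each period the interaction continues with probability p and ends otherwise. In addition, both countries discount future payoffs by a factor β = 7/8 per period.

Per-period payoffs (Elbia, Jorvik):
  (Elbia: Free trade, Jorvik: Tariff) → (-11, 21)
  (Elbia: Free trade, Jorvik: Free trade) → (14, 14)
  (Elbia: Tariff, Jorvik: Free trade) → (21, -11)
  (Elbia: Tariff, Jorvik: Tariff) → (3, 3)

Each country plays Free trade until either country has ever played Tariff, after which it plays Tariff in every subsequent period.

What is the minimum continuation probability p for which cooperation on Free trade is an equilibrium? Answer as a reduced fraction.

4/9

With continuation probability p and discount β, the effective per-period discount factor is βp.
Grim-trigger IC: βp ≥ (21−14)/(21−3) = 7/18.
So p ≥ (7/18)/(7/8) = 4/9.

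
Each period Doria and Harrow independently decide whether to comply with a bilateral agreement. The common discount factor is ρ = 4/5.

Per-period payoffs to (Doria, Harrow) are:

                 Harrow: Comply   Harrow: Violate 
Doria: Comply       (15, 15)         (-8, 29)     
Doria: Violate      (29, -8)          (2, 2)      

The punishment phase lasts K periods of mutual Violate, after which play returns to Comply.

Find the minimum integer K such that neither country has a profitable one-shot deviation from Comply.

2

IC: ρ(1−ρ^K)/(1−ρ) ≥ (29−15)/(15−2) = 14/13.
With ρ = 4/5: need 1 − ρ^K ≥ 14/13·(1−4/5)/(4/5), i.e. ρ^K ≤ 0.7308.
Since (4/5)^1 = 0.8000 and (4/5)^2 = 0.6400, the smallest such K is 2.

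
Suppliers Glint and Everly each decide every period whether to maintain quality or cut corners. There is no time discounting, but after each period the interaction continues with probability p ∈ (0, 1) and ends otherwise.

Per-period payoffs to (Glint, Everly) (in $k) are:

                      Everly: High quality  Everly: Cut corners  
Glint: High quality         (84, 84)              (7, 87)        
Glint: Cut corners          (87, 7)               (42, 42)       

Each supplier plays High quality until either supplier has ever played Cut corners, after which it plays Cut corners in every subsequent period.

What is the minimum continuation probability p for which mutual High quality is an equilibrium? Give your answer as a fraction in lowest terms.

Expected cooperation value is 84 + p·84 + p²·84 + … = 84/(1−p); deviation gives 87 + p·42/(1−p).
84 ≥ 87(1−p) + 42p ⇒ 45p ≥ 3 ⇒ p ≥ 3/45 = 1/15.

1/15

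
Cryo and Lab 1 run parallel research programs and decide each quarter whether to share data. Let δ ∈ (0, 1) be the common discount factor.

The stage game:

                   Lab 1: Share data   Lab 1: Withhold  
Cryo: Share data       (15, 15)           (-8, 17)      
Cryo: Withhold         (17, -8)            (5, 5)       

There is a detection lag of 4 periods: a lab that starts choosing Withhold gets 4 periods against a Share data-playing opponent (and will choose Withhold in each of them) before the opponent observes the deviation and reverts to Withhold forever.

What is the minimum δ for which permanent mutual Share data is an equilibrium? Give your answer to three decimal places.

The best deviation is to choose Withhold for all 4 undetected periods, earning 17 each, then 5 forever once detected.
Deviation value: 17(1−δ^4)/(1−δ) + 5δ^4/(1−δ); cooperation value: 15/(1−δ).
IC: 15 ≥ 17(1−δ^4) + 5δ^4 = 17 − 12δ^4.
So δ^4 ≥ 2/12 = 1/6, giving δ ≥ (1/6)^(1/4) ≈ 0.639.

0.639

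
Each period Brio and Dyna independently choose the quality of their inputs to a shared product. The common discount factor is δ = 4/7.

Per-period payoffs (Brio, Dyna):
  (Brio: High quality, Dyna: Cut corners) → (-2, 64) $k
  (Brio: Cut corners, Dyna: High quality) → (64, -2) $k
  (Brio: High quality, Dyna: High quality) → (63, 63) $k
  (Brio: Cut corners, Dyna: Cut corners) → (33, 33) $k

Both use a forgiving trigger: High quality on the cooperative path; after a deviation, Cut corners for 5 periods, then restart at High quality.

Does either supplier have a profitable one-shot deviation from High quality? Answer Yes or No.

A one-shot deviation gives 64 now, then 33 for 5 periods, then back to 63.
Gain from deviating: (64−63) today; loss: (63−33) in each of the next 5 periods.
No-deviation condition: (63−33)(δ+…+δ^5) ≥ 64−63, i.e. δ+…+δ^5 ≥ 1/30.
At δ = 4/7: δ+…+δ^5 = 1.2521 ≥ 0.0333.
So cooperation is sustainable.

No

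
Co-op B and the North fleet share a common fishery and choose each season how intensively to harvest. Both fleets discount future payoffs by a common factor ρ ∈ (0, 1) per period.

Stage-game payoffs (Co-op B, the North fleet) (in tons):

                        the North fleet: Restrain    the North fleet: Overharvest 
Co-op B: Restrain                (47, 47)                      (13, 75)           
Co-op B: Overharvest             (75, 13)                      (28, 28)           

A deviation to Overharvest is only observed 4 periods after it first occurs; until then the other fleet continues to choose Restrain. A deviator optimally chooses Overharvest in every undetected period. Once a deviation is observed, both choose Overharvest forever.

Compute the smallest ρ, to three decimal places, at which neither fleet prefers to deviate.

0.879

The best deviation is to choose Overharvest for all 4 undetected periods, earning 75 each, then 28 forever once detected.
Deviation value: 75(1−ρ^4)/(1−ρ) + 28ρ^4/(1−ρ); cooperation value: 47/(1−ρ).
IC: 47 ≥ 75(1−ρ^4) + 28ρ^4 = 75 − 47ρ^4.
So ρ^4 ≥ 28/47, giving ρ ≥ (28/47)^(1/4) ≈ 0.879.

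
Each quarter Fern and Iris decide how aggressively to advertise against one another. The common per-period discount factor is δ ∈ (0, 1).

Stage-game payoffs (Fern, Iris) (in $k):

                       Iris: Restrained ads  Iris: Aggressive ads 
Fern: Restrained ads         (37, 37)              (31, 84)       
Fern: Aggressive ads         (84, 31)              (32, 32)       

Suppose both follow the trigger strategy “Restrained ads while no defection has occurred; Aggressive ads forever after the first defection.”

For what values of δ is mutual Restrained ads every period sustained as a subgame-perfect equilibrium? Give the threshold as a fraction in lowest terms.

One-period gain from deviating is 84 − 37 = 47. The loss is 37 − 32 = 5 in every subsequent period, with present value 5·δ/(1−δ).
Deviation is unprofitable when 5·δ/(1−δ) ≥ 47, i.e. δ/(1−δ) ≥ 47/5.
Equivalently δ ≥ 47/(47+5) = 47/52.

47/52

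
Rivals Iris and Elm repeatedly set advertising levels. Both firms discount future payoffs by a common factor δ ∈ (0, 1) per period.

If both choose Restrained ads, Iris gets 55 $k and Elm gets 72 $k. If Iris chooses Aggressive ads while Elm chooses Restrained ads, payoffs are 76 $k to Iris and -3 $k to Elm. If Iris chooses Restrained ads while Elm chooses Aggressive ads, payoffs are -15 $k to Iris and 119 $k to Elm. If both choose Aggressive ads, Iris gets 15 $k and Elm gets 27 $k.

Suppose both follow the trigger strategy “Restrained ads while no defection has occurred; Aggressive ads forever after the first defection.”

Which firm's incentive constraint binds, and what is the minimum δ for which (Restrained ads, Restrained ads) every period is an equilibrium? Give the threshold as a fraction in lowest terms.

For Iris: deviation gain 76−55 = 21, per-period punishment loss 55−15 = 40. IC gives δ ≥ 21/61.
For Elm: gain 47, loss 45 per period, so δ ≥ 47/92.
The tighter constraint is Elm's, so cooperation needs δ ≥ 47/92.

Elm; δ ≥ 47/92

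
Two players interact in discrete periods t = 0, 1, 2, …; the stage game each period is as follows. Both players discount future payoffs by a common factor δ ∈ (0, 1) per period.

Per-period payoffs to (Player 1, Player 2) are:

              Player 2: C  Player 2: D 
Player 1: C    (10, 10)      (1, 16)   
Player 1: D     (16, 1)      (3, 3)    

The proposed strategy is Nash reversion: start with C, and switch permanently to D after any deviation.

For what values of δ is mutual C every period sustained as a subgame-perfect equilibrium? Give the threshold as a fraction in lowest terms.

Under grim trigger the critical discount factor is (T−C)/(T−P) with T = 16, C = 10, P = 3.
δ* = (16−10)/(16−3) = 6/13.

6/13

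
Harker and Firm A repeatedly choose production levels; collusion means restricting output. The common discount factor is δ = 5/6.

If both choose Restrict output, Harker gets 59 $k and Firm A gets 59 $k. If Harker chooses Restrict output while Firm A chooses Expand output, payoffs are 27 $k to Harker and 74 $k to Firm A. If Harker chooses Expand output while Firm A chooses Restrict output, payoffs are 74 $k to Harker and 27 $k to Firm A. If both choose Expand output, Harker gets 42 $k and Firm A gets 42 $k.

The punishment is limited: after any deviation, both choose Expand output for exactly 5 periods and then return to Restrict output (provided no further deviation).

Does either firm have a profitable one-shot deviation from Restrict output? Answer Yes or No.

No

Comparing payoff streams over the 6 periods until play realigns: cooperate → 59(1+δ+…+δ^5); deviate → 74 + 42(δ+…+δ^5).
Cooperation is sustained iff (59−42)(δ+…+δ^5) ≥ 74−59.
δ+…+δ^5 = 5/6·(1−(5/6)^5)/(1−5/6) = 2.9906, and (74−59)/(59−42) = 0.8824.
2.9906 ≥ 0.8824, so cooperation is sustainable.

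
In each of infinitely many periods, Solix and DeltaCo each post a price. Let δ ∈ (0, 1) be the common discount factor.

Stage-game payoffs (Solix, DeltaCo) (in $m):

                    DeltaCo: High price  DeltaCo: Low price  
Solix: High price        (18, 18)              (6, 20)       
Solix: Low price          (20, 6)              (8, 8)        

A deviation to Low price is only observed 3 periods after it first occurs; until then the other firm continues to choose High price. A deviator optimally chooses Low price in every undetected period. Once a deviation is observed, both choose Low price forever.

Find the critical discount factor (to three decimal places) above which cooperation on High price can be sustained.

Deviating for the 3 undetected periods gains 20−18 = 2 per period over cooperation, then loses 18−8 = 10 per period forever once punishment starts.
Gain: 2(1 + δ + … + δ^2); loss: 10·δ^3/(1−δ).
No profitable deviation ⇔ 2(1−δ^3) ≤ 10·δ^3, i.e. δ^3 ≥ 2/(2+10) = 1/6.
Hence δ ≥ (1/6)^(1/3) ≈ 0.550.

0.550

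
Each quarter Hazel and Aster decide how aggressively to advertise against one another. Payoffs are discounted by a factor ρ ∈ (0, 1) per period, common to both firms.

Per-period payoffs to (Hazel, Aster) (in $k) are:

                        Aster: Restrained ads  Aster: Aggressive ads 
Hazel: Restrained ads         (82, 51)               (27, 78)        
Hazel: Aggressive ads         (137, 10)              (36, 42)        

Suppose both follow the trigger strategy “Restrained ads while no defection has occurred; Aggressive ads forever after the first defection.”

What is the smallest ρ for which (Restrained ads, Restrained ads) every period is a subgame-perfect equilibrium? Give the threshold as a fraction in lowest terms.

3/4

Hazel: cooperation gives 82 each period; deviation gives 137 once then 36 forever.
  82/(1−ρ) ≥ 137 + 36ρ/(1−ρ) ⇒ ρ ≥ 55/101.
Aster: cooperation gives 51 each period; deviation gives 78 once then 42 forever.
  ρ ≥ 27/36 = 3/4.
Both must hold, so the binding constraint is Aster's: ρ ≥ 3/4.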